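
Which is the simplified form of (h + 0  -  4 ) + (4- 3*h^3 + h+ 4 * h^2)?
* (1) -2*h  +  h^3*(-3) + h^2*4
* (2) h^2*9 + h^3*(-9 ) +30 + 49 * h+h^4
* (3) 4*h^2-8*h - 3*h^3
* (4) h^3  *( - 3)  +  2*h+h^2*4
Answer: 4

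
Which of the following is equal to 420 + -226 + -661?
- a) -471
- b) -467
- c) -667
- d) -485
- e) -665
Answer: b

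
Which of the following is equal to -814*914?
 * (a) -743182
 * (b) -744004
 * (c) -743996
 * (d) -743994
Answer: c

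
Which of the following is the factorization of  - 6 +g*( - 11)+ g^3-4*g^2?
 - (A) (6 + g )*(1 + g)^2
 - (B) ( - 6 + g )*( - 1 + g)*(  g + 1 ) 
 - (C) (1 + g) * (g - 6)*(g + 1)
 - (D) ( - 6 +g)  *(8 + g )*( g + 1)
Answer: C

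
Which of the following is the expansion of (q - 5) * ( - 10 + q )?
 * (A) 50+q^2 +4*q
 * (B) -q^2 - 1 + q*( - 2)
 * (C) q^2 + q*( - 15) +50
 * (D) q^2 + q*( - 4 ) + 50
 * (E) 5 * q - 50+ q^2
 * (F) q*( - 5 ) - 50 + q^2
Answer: C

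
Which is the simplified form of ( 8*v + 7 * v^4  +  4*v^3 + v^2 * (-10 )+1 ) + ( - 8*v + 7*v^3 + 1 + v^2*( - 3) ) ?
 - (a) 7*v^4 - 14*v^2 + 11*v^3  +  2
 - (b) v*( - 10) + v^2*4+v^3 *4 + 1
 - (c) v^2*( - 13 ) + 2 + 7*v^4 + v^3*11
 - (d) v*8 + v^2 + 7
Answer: c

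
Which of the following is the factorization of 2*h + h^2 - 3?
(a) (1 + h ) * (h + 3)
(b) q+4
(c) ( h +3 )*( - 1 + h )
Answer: c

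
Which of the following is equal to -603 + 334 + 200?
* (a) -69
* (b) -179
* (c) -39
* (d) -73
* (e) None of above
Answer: a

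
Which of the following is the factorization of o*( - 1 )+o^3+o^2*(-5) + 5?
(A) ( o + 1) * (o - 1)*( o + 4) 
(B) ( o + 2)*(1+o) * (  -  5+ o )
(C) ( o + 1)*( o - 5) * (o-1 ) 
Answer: C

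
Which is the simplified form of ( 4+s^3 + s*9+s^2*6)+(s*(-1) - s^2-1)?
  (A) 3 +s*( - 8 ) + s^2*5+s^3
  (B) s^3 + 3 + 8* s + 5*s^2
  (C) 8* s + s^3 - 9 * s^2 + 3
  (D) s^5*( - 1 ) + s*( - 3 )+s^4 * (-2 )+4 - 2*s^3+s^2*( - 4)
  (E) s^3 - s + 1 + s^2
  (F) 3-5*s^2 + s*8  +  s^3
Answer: B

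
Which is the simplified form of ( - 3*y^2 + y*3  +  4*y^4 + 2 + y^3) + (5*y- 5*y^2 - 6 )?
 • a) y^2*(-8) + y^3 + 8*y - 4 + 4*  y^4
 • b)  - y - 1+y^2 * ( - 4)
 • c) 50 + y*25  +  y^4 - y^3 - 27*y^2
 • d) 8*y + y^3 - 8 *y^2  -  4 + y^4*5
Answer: a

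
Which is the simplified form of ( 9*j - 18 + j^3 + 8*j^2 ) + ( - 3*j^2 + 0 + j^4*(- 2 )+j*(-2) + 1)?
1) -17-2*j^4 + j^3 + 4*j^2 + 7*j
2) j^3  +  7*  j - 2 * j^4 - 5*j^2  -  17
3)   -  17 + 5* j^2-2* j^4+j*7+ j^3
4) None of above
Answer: 3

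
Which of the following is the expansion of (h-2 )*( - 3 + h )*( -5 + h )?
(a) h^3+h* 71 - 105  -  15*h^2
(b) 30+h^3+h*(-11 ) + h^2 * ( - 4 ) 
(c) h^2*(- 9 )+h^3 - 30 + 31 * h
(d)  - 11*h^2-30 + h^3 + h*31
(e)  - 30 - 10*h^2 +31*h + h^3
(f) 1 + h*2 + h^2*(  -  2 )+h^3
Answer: e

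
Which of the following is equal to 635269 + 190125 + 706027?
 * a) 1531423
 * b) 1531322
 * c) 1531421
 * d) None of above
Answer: c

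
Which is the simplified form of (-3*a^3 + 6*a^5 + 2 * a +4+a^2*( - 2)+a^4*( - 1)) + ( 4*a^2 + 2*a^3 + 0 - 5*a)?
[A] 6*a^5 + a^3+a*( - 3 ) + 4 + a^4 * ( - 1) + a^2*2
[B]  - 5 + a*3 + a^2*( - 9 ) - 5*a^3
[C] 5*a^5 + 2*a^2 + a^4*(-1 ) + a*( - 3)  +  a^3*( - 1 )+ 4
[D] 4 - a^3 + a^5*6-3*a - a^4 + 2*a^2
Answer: D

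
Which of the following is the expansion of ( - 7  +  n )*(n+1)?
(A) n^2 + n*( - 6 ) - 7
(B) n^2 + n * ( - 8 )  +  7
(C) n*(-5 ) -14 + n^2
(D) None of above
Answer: A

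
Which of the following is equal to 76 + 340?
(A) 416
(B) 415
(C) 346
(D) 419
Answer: A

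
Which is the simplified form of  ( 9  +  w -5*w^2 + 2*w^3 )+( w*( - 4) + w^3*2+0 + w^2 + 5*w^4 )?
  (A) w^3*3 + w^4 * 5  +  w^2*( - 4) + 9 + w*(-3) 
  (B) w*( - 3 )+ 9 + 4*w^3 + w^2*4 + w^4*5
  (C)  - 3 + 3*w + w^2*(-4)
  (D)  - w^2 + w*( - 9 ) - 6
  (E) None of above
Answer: E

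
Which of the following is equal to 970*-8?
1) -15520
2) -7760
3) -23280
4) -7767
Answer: 2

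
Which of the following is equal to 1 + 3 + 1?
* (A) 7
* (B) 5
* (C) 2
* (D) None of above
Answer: B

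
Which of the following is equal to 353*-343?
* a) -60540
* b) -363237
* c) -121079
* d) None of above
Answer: c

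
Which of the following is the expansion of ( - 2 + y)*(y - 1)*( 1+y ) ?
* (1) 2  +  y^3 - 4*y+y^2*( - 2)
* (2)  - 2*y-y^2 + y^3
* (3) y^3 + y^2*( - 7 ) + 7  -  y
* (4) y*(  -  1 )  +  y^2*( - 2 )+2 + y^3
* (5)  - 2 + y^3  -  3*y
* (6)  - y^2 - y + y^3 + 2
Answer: 4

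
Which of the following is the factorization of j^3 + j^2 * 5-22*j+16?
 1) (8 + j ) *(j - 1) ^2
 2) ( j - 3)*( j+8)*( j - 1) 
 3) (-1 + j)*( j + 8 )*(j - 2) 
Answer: 3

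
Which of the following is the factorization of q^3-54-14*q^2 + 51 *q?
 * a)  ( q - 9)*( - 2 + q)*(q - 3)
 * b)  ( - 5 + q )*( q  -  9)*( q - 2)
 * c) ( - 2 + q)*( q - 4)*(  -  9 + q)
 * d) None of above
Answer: a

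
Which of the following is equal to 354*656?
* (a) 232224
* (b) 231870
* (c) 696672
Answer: a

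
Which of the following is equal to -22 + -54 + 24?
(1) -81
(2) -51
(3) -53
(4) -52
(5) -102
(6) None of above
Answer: 4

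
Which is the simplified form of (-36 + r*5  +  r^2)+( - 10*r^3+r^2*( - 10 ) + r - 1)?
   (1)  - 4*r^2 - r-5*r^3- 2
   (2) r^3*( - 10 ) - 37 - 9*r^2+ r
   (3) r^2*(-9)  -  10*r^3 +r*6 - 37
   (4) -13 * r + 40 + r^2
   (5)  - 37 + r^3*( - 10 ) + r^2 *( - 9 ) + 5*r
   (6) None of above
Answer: 3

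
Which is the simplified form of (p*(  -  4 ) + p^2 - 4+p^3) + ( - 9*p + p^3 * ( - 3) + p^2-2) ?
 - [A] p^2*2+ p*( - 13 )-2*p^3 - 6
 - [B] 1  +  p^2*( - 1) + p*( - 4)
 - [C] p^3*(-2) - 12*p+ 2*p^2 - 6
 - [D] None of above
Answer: A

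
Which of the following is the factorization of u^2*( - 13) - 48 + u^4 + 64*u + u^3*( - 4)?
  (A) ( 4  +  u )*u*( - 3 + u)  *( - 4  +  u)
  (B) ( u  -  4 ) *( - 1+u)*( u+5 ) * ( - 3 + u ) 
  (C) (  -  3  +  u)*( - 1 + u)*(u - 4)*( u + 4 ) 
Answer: C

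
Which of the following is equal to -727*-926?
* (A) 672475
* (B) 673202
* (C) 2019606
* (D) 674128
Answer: B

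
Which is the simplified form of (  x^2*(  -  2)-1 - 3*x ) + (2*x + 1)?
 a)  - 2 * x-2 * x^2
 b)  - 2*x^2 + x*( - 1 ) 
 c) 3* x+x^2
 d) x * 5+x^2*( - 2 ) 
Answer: b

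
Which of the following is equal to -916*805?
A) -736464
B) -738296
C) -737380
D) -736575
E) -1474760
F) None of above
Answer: C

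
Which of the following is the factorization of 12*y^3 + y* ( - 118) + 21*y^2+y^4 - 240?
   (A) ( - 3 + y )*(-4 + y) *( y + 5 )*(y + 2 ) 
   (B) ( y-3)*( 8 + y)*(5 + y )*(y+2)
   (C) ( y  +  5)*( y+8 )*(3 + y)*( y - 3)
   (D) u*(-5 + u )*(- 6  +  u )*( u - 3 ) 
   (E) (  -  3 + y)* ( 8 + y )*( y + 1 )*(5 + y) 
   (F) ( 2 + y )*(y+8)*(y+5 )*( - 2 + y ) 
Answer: B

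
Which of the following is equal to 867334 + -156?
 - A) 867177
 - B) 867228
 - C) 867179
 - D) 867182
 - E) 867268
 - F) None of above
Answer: F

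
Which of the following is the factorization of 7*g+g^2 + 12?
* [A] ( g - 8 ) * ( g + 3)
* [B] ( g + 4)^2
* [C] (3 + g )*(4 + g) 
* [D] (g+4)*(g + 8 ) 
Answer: C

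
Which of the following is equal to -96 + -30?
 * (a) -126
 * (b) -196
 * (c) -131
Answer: a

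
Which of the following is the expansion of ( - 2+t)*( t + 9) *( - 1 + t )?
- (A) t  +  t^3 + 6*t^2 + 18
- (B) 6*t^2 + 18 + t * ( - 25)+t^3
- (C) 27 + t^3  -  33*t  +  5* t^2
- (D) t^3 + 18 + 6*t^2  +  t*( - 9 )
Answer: B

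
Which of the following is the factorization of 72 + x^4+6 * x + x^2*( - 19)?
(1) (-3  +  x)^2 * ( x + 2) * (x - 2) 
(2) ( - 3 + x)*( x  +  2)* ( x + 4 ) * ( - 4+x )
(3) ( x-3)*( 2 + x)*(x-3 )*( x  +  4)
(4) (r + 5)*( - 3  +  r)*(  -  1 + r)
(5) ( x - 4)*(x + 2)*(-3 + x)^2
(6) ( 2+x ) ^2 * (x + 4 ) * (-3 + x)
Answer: 3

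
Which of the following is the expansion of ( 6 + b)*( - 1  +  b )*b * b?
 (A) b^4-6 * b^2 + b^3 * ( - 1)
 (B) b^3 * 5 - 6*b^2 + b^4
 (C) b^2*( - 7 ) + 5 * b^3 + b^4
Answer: B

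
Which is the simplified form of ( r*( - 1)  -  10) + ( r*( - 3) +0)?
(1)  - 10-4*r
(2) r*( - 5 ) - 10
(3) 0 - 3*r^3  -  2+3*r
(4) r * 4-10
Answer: 1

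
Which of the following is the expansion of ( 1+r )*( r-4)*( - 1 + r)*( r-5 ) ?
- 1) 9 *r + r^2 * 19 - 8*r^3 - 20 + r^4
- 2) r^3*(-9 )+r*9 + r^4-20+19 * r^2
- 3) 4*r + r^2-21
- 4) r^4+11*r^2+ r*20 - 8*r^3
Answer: 2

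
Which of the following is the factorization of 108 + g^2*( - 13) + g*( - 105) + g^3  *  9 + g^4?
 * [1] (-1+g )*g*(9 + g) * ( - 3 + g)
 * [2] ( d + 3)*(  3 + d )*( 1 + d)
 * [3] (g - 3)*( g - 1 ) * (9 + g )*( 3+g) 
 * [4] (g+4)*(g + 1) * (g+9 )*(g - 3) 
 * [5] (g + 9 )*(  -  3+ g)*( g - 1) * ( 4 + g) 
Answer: 5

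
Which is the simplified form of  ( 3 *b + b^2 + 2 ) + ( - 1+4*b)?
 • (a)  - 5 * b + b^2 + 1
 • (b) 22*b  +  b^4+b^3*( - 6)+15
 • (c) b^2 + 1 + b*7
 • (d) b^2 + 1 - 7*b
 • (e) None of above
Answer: c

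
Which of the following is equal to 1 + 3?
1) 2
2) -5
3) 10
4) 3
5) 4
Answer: 5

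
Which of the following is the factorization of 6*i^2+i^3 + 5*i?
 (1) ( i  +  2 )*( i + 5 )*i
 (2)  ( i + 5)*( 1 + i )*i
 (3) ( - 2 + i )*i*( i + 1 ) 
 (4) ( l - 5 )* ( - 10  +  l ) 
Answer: 2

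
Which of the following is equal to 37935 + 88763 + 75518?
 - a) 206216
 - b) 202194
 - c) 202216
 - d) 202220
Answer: c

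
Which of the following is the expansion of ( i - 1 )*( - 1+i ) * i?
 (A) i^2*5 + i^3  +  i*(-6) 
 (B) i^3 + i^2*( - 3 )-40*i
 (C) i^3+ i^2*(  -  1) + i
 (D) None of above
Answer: D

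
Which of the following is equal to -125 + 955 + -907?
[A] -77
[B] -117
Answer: A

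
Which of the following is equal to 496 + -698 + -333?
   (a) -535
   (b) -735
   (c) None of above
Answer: a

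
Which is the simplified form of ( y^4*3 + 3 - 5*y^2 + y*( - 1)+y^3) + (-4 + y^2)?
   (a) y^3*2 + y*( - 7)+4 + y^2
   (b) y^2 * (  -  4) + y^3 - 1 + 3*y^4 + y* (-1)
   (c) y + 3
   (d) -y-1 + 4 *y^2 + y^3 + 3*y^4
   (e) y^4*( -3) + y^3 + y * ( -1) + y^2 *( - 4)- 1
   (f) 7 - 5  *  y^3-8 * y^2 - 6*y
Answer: b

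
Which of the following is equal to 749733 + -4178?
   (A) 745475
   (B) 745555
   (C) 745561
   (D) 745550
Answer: B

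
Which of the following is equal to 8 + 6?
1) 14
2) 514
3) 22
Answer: 1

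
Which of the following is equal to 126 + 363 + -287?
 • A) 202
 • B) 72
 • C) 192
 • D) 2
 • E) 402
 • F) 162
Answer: A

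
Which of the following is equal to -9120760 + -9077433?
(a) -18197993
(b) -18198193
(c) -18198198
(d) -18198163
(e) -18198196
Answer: b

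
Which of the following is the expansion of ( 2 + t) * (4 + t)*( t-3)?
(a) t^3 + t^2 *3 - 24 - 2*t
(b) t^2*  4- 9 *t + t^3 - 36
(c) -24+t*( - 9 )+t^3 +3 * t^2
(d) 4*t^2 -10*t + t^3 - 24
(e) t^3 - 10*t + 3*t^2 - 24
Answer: e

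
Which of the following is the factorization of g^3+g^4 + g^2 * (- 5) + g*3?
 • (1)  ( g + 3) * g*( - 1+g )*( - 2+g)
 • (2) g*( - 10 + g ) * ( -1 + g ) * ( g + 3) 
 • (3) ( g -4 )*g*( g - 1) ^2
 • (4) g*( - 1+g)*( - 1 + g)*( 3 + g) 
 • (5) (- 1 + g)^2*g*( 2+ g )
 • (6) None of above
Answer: 4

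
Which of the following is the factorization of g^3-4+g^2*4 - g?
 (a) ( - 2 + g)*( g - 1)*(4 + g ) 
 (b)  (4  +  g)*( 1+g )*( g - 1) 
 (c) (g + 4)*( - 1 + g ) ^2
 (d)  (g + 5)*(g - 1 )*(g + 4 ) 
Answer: b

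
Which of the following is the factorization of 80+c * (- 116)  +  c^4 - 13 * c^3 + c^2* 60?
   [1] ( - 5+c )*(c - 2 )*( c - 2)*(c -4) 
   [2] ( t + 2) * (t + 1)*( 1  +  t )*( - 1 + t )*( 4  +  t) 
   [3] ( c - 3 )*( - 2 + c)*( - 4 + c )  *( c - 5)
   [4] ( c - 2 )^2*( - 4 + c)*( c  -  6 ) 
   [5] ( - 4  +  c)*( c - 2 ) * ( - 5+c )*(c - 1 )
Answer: 1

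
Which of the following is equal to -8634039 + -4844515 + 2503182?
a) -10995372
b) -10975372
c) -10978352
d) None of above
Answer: b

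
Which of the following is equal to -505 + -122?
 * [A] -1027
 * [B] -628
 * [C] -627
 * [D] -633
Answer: C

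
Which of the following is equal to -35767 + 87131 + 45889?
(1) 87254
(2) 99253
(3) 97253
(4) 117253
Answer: 3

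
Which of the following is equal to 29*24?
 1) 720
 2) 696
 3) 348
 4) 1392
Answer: 2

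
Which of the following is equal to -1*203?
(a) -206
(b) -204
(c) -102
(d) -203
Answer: d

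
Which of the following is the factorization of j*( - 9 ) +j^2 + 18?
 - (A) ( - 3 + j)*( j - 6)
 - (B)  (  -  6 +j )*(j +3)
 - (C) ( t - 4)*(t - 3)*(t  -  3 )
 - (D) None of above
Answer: A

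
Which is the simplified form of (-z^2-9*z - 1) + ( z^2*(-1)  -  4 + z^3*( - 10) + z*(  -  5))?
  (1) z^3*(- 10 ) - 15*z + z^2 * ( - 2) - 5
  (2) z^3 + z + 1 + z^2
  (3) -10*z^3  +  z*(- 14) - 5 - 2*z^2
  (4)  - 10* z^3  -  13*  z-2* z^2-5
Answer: 3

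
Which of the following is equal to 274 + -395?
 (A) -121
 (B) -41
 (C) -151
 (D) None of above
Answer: A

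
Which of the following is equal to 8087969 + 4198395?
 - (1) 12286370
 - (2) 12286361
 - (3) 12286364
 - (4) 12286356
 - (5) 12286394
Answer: 3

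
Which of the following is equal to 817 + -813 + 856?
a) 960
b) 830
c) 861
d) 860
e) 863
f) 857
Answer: d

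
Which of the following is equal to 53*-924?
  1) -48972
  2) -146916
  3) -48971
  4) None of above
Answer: 1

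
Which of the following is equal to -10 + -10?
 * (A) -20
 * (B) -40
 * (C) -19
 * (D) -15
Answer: A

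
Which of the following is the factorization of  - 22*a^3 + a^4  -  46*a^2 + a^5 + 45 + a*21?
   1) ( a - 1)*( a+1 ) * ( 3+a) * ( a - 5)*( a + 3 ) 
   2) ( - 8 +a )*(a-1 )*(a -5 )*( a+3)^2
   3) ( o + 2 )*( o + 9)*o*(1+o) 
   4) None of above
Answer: 1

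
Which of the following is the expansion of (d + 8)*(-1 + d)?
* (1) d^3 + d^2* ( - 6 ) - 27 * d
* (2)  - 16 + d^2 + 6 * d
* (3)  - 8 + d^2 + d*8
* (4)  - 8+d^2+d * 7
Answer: 4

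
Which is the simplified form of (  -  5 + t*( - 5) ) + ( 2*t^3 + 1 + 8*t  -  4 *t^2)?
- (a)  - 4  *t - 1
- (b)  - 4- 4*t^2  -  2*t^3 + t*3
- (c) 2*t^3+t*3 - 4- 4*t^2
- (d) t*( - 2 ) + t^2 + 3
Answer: c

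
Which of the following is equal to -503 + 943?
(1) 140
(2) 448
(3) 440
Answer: 3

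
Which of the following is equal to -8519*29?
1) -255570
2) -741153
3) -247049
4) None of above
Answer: 4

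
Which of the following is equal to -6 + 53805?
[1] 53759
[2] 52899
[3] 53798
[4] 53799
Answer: 4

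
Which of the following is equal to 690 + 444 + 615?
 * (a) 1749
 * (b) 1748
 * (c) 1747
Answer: a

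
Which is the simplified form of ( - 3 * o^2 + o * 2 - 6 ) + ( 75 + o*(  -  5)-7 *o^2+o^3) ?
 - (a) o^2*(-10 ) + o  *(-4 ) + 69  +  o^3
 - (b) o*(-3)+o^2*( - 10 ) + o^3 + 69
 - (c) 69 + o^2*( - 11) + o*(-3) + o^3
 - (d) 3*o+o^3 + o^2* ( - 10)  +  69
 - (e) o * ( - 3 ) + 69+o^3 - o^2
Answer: b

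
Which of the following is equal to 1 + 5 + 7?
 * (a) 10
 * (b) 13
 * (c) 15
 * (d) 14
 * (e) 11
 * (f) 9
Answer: b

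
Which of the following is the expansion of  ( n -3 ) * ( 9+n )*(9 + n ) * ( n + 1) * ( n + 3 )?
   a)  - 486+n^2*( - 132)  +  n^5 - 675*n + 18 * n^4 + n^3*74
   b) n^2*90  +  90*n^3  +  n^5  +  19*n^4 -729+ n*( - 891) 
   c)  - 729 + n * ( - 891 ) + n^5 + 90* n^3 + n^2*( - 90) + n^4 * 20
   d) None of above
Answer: d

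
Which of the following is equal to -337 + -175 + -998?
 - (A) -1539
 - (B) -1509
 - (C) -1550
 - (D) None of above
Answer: D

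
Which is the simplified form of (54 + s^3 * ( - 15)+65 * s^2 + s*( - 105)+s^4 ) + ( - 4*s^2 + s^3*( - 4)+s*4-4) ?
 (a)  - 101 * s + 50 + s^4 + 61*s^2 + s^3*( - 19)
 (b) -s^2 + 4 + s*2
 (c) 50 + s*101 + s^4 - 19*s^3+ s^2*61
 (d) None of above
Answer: a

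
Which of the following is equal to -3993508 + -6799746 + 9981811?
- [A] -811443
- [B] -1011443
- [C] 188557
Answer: A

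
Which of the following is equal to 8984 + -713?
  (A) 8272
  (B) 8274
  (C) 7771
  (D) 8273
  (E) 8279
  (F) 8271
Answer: F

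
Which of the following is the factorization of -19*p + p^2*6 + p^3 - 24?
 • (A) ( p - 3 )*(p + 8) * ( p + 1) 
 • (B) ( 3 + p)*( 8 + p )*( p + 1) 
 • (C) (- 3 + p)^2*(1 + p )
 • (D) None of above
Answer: A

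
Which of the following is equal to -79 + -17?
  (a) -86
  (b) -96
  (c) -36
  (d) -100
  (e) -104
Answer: b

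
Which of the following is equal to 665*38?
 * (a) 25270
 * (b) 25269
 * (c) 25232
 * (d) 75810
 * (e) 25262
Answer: a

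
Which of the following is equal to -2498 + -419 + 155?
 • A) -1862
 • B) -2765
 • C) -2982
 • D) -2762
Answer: D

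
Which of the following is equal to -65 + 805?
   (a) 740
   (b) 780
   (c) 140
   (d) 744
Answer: a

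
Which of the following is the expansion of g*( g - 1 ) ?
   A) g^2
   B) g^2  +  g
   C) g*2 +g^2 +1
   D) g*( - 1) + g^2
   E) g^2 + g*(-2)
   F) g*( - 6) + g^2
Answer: D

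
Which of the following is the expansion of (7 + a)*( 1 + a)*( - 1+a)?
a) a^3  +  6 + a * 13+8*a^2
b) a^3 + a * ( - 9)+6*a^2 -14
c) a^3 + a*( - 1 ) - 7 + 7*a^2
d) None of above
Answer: c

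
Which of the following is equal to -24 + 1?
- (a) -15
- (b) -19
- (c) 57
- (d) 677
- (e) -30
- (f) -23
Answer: f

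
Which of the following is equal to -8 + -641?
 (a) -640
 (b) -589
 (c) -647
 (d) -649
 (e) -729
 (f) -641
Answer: d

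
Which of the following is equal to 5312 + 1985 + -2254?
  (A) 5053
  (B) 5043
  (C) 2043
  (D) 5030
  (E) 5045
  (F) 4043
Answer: B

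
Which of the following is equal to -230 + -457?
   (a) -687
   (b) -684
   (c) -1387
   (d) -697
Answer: a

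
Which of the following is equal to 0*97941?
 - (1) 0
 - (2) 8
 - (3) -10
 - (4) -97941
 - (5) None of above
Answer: 1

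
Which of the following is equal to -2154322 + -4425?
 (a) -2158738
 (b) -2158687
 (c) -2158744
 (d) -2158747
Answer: d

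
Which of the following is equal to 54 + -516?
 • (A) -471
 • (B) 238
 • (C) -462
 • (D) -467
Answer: C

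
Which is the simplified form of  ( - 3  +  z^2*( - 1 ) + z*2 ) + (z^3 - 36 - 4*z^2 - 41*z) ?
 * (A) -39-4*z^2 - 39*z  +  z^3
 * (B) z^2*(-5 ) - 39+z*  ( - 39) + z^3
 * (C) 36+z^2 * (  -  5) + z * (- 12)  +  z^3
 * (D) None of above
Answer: B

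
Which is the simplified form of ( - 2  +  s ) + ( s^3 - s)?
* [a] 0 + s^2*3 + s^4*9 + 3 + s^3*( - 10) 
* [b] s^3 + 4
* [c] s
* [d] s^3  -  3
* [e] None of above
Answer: e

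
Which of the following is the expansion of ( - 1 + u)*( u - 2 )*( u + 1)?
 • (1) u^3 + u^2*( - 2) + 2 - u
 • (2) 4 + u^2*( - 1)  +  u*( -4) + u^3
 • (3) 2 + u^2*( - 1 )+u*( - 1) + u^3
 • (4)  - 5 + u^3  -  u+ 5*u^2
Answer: 1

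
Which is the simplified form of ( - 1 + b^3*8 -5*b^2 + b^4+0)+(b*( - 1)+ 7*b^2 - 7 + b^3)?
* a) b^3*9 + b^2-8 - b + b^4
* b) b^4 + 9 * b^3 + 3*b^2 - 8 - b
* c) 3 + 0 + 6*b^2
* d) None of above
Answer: d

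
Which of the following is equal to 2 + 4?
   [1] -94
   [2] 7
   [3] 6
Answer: 3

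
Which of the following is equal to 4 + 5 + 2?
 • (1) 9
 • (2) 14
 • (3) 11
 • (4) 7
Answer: 3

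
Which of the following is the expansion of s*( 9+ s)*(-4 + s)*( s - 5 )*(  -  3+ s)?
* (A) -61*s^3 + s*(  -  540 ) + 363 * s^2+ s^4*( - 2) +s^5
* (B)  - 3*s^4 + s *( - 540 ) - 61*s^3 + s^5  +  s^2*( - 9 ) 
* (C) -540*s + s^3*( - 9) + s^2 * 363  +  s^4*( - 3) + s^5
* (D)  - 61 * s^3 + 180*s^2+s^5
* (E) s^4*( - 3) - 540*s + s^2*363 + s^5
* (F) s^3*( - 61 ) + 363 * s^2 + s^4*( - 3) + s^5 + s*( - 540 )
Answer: F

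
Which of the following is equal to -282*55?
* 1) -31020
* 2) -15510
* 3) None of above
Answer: 2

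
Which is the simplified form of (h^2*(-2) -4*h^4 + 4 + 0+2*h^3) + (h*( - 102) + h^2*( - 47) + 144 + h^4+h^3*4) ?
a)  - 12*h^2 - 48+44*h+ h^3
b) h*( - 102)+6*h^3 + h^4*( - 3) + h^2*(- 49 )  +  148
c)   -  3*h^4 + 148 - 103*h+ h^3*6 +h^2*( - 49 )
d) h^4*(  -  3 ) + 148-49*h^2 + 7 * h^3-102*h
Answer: b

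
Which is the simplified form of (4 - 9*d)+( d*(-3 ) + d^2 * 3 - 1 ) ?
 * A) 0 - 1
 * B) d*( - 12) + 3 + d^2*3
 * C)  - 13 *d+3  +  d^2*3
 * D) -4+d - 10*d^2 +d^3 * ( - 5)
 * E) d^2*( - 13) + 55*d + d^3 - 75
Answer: B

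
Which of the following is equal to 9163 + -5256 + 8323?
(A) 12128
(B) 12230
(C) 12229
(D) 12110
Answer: B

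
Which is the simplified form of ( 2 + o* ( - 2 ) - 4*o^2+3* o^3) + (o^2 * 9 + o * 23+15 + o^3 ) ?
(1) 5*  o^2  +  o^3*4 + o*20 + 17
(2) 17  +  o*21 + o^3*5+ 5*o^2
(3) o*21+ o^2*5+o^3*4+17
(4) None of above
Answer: 3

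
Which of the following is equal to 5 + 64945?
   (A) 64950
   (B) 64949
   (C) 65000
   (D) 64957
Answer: A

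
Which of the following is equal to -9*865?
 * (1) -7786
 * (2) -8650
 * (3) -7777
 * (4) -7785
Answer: 4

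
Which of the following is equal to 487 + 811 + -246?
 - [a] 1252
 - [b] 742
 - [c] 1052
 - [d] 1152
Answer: c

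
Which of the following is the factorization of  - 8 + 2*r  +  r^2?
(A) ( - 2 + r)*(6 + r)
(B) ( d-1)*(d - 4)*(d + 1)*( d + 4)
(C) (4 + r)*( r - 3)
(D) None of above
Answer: D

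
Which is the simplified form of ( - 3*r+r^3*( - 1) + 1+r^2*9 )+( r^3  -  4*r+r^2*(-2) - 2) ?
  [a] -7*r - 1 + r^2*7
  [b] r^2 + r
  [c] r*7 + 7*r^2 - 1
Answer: a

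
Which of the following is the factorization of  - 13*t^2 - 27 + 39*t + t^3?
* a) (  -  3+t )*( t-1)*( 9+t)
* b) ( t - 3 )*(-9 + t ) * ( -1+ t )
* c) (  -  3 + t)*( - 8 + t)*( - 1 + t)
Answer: b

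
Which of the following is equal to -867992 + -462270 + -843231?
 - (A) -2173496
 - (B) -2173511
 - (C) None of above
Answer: C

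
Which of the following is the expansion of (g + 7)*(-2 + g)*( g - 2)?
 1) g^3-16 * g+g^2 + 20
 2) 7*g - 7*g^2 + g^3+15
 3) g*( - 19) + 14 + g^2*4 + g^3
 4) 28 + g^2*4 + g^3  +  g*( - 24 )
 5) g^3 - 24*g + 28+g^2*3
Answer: 5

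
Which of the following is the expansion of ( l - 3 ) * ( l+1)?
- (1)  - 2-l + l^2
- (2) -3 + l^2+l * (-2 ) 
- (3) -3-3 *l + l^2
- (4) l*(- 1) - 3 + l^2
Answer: 2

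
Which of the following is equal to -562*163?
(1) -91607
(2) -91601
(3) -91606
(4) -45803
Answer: 3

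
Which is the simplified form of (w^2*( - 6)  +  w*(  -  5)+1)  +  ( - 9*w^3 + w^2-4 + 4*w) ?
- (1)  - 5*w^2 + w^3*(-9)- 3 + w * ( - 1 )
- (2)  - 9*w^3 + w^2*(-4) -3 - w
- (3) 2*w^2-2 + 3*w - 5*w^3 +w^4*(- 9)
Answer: 1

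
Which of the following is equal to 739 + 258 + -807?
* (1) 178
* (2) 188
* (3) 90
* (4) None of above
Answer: 4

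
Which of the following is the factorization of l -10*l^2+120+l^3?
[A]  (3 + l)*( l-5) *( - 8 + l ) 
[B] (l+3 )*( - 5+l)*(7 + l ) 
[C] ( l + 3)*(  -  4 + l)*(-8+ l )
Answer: A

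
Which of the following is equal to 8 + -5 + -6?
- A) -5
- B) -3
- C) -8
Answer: B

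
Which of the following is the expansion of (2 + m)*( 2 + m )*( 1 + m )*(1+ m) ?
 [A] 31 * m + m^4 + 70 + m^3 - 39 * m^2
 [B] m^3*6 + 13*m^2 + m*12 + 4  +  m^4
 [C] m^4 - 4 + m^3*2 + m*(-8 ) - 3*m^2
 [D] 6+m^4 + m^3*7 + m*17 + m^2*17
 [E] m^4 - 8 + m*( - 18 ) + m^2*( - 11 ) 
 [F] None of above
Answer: B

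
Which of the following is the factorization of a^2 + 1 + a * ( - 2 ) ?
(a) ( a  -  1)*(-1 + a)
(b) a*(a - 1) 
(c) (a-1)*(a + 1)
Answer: a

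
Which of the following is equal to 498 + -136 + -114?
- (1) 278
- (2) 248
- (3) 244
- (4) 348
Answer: 2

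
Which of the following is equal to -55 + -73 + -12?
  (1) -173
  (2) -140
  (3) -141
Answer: 2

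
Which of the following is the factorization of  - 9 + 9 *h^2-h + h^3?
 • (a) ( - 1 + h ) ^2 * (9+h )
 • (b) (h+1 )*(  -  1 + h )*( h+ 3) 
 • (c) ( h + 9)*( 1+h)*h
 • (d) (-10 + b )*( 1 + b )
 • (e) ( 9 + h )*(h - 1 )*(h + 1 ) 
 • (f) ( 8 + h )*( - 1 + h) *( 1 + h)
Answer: e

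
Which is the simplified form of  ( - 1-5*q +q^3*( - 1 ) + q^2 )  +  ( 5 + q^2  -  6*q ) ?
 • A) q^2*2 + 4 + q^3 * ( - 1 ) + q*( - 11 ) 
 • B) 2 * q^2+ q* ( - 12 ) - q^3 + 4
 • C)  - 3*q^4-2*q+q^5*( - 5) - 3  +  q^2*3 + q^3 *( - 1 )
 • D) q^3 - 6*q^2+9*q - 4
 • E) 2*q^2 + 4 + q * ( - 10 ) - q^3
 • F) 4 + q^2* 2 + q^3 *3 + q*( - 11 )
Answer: A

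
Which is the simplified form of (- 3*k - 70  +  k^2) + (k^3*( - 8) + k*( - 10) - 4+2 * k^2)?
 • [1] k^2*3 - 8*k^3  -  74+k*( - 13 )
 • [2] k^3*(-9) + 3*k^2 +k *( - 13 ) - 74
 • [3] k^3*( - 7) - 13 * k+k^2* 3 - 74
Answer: 1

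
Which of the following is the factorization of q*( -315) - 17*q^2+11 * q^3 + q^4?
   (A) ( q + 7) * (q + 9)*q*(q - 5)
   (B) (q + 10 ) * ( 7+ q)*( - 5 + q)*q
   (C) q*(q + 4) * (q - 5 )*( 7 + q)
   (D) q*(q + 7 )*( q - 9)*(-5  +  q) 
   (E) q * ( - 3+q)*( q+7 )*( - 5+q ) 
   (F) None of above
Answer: A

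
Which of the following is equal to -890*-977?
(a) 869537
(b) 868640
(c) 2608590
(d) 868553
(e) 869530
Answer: e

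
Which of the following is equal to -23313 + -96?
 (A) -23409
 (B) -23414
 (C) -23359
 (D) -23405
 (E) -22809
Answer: A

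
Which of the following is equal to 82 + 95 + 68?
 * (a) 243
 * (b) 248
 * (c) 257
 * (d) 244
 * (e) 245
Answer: e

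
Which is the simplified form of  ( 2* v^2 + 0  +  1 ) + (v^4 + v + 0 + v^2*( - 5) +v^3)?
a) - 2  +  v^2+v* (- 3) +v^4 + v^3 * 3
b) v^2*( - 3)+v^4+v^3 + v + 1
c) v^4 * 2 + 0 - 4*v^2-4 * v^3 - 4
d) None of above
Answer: b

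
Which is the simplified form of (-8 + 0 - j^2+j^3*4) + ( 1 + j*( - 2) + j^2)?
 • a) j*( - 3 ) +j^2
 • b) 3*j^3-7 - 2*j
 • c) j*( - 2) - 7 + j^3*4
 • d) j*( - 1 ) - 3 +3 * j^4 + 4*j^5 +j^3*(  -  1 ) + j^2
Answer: c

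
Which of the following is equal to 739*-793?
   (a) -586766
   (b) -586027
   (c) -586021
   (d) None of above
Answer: b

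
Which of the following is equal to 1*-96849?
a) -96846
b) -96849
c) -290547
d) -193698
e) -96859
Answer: b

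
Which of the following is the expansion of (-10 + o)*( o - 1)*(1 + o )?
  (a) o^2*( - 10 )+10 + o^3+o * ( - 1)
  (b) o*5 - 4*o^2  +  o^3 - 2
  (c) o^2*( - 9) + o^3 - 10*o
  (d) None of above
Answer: a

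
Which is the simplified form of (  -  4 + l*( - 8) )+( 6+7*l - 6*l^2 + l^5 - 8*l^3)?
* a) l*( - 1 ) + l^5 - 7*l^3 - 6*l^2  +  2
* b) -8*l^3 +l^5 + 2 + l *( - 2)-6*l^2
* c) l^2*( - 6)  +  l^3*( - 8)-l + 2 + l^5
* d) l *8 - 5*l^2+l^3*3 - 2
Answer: c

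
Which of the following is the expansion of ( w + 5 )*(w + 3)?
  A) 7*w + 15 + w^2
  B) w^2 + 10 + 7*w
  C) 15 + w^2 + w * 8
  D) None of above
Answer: C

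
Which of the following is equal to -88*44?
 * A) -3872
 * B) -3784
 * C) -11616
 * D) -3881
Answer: A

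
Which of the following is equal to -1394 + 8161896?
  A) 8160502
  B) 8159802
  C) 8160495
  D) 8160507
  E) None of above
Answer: A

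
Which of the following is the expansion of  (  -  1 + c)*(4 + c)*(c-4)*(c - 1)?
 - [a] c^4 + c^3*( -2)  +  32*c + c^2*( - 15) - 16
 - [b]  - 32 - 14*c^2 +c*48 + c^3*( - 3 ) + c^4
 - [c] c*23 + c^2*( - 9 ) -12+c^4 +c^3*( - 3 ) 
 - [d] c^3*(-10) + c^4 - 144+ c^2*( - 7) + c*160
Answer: a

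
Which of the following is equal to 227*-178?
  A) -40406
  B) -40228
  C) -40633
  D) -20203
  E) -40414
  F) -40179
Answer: A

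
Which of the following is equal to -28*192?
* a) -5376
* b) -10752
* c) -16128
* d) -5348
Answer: a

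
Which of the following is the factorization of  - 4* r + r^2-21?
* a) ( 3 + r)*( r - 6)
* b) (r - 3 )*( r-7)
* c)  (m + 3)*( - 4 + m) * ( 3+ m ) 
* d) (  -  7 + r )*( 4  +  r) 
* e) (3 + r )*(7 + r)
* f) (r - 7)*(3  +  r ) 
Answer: f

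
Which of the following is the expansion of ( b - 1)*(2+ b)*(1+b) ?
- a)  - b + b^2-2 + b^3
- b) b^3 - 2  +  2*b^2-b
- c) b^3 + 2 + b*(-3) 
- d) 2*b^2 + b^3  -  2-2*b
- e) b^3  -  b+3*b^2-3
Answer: b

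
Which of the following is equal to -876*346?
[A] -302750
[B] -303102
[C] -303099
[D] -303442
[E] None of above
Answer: E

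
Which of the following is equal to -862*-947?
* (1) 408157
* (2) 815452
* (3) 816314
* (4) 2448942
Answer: 3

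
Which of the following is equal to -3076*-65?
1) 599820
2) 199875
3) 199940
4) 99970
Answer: 3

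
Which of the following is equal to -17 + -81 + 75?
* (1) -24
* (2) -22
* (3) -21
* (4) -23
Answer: 4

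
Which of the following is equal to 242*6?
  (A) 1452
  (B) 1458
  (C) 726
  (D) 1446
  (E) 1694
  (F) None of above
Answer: A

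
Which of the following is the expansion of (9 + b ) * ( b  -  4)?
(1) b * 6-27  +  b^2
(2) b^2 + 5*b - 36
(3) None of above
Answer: 2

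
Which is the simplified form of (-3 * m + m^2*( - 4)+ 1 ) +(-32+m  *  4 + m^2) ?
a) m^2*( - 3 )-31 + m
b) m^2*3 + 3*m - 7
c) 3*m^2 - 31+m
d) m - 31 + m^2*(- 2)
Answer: a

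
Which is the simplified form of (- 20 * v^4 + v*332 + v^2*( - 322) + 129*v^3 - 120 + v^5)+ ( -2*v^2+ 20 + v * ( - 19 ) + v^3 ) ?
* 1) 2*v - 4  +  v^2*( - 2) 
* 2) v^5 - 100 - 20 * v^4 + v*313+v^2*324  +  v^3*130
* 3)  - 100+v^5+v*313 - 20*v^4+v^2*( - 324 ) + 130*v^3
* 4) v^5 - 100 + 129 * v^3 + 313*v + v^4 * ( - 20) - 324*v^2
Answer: 3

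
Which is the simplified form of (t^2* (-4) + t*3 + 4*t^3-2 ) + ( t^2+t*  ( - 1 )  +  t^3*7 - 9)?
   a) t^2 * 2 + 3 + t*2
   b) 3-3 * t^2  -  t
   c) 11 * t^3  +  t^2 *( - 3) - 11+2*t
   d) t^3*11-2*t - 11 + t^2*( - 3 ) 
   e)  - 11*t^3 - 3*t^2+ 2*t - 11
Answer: c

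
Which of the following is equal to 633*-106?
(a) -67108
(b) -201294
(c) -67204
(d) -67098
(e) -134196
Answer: d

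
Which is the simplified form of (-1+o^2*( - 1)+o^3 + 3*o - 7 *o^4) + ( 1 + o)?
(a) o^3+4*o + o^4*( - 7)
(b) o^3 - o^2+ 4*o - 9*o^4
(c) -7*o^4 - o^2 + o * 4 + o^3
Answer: c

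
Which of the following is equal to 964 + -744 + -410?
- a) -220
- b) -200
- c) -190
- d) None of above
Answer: c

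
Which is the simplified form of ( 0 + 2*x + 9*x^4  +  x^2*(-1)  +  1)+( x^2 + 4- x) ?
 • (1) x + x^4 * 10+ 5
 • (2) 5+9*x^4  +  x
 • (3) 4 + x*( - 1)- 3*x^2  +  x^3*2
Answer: 2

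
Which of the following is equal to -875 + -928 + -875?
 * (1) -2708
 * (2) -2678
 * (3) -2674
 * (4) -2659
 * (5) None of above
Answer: 2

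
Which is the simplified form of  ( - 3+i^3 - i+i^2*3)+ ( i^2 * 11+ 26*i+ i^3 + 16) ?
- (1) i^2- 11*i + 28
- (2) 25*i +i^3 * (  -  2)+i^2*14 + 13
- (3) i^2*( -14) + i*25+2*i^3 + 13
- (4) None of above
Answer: 4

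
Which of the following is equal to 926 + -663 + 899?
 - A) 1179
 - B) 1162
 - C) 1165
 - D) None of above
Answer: B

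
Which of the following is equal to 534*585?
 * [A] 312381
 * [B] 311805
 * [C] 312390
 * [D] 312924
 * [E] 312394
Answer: C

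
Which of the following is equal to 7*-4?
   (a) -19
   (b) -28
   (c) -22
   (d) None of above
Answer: b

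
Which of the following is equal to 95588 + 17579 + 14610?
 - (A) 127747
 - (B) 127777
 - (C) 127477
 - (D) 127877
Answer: B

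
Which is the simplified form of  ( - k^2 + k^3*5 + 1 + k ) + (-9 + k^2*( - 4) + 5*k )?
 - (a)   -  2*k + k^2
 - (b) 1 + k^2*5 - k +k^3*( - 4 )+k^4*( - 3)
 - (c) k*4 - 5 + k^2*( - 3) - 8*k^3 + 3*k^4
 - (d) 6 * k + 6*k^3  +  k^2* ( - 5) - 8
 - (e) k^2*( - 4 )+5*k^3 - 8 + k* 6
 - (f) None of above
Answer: f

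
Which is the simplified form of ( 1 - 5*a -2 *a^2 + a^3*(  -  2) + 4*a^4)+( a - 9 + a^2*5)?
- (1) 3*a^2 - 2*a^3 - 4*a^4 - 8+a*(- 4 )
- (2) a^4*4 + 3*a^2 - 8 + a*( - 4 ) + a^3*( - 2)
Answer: 2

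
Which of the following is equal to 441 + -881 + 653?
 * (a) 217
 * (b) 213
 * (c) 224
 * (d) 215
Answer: b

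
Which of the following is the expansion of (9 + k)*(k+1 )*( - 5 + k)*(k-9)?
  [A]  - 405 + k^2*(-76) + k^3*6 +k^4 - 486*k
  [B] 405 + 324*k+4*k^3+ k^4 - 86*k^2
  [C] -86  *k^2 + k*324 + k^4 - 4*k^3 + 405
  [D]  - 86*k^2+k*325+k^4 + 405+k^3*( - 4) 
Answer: C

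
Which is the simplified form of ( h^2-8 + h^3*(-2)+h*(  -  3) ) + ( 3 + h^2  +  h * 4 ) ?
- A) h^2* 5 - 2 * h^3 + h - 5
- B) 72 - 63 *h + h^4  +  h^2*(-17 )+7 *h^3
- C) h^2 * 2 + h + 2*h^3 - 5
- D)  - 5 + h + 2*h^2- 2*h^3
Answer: D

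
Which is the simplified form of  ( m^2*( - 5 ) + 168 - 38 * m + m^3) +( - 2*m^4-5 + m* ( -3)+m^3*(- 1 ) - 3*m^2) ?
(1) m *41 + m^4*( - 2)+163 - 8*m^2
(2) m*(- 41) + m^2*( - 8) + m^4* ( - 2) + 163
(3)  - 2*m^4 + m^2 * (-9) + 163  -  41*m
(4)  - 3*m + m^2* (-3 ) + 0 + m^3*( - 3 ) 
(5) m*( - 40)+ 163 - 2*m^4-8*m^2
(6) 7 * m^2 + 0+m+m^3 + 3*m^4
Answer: 2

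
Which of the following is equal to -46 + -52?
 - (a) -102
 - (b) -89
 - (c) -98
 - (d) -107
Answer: c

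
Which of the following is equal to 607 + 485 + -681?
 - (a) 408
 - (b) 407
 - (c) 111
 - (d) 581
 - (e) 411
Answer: e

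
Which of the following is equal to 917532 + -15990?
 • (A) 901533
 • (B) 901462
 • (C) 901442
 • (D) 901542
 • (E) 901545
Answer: D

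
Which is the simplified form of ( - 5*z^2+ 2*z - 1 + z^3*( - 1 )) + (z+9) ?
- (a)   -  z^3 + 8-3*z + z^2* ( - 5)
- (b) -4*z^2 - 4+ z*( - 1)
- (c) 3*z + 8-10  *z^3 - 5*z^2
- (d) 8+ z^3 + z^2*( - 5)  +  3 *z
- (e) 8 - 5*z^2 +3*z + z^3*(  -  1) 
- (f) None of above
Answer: e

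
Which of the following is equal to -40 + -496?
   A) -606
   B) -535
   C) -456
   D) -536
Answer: D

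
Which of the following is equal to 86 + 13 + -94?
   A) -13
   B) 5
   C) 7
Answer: B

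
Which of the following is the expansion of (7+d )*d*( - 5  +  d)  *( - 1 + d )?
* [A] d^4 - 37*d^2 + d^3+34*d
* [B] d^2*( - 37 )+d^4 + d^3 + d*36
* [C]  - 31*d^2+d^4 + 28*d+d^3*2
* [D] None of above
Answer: D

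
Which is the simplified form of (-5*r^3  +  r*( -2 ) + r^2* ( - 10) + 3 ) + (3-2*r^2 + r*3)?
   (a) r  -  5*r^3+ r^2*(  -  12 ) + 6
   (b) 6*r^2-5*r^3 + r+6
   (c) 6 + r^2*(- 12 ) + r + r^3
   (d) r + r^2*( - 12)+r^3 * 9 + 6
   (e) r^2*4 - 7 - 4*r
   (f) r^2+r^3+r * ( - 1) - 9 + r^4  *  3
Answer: a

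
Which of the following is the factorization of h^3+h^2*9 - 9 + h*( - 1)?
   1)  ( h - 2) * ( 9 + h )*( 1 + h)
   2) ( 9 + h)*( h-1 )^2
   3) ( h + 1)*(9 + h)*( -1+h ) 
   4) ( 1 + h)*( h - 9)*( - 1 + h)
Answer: 3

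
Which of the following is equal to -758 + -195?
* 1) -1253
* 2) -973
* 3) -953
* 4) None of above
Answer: 3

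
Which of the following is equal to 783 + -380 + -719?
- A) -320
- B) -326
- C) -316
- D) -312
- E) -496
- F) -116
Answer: C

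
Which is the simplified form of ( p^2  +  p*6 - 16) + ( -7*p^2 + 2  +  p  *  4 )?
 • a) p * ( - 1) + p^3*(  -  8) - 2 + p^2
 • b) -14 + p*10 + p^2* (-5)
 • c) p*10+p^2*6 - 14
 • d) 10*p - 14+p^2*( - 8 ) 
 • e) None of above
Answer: e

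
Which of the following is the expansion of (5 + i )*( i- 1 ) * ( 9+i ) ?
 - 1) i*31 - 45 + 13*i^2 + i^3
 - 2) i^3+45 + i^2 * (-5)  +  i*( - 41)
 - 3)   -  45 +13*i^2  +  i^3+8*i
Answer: 1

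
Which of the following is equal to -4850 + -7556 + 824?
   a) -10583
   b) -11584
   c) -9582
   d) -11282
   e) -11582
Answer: e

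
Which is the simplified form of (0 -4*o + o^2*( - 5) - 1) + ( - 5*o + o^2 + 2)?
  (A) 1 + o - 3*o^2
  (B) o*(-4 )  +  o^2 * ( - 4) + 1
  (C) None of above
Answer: C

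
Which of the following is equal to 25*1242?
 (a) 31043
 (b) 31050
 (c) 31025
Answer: b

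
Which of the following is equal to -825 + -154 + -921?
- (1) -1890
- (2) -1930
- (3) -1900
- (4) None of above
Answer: 3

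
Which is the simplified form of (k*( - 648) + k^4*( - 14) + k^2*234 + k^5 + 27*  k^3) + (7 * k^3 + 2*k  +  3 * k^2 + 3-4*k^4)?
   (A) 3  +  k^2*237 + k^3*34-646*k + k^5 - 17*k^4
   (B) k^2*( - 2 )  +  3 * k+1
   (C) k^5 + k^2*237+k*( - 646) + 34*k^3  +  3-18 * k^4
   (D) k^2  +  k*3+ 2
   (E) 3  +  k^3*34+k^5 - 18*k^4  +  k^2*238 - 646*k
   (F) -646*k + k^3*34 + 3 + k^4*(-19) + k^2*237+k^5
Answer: C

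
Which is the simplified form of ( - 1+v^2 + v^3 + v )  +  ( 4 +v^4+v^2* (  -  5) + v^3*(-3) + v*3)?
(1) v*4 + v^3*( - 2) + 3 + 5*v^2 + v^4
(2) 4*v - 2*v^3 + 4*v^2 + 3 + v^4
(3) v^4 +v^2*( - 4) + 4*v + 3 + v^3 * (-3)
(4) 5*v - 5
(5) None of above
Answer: 5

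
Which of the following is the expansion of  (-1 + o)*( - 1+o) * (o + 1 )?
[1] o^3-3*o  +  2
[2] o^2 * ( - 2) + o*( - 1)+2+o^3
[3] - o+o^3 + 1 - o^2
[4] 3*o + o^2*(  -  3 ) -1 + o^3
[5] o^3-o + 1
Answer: 3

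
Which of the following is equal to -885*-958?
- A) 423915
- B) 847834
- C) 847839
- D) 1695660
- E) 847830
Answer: E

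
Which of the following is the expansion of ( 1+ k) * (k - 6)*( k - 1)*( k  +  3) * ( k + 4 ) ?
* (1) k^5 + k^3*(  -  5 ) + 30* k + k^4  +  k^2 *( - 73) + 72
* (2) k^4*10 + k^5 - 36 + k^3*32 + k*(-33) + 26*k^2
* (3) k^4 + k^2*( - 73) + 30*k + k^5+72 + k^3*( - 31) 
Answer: 3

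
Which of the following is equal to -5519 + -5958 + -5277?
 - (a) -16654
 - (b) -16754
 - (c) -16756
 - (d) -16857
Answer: b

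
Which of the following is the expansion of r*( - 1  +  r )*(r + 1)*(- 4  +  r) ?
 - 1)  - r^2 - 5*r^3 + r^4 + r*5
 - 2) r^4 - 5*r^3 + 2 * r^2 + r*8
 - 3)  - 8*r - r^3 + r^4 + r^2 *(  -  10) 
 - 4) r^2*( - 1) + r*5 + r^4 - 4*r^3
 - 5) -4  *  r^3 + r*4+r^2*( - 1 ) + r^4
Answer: 5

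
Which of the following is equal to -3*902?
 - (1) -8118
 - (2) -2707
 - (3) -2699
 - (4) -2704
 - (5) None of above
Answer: 5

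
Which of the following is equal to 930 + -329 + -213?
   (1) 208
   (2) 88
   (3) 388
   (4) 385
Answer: 3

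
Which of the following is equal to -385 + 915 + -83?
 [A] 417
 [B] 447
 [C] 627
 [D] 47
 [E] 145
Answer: B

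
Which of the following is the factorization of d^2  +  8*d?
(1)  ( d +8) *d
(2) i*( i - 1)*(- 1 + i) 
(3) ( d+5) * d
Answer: 1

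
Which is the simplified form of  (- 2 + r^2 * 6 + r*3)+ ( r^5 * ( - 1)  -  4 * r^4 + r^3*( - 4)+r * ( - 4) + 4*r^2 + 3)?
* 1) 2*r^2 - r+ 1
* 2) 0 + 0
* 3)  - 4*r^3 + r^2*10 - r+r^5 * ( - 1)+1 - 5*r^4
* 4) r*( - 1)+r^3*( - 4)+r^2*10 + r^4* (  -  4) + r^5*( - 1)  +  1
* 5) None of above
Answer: 4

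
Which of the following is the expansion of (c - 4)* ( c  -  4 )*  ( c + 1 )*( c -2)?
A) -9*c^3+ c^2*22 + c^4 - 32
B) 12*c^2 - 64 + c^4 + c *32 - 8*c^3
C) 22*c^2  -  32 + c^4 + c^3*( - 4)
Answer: A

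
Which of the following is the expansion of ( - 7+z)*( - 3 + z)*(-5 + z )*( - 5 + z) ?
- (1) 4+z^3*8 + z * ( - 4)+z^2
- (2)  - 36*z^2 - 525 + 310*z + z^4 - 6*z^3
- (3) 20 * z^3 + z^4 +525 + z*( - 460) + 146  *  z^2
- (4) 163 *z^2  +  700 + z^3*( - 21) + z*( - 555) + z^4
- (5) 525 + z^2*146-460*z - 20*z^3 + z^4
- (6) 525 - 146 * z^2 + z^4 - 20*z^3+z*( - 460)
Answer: 5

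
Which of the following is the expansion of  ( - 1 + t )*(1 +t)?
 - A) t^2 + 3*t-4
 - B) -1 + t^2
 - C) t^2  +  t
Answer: B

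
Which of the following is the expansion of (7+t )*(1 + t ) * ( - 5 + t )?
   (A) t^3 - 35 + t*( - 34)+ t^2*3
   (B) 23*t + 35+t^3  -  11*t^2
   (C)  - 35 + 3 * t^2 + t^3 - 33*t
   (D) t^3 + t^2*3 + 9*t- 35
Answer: C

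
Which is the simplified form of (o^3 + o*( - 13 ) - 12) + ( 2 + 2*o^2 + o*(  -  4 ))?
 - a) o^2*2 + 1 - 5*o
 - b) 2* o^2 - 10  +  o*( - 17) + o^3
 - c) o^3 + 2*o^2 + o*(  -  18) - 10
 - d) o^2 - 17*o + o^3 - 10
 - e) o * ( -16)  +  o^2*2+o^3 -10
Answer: b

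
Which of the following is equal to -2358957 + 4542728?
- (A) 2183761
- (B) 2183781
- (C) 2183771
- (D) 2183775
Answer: C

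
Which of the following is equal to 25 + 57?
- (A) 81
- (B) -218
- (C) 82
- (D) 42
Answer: C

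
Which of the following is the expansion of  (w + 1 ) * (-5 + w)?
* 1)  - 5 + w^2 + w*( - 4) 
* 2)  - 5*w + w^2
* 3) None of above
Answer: 1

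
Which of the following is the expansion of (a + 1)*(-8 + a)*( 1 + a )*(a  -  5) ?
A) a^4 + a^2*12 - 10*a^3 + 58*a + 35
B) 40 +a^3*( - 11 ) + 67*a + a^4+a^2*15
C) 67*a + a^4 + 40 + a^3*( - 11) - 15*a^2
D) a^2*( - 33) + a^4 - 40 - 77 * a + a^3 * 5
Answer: B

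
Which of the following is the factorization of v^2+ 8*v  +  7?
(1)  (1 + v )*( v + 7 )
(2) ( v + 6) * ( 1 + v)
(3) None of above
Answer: 1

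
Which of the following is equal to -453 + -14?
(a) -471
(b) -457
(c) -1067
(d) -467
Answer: d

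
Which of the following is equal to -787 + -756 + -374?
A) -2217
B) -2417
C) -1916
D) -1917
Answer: D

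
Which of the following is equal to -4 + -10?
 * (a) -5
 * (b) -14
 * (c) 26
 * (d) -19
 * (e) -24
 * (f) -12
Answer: b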